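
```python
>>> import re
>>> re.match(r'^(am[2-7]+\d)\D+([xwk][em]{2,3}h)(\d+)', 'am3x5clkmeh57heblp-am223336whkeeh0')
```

Pattern: anchored at the start of the string; then the literal 'am', then one or more of a character in [2-7], then a digit (captured); then one or more of a non-digit; then one of [xwk], then 2 to 3 of one of [em], then a literal 'h' (captured); then one or more of a digit (captured).
`re.match` only tries the pattern at the start of the string.
Here the string doesn't start with a match, so the call returns None.

None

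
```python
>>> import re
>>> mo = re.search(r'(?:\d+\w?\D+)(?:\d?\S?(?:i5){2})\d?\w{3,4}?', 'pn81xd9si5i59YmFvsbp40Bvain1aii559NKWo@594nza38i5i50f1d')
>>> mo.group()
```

'81xd9si5i59YmF'

The pattern matches one or more of a digit, then optionally a word character, then one or more of a non-digit (non-capturing group); then optionally a digit, then optionally a non-whitespace character, then the literal 'i5' repeated 2 times (non-capturing group); then optionally a digit, then 3 to 4 of a word character (lazy).
The match spans [2:16] → '81xd9si5i59YmF'.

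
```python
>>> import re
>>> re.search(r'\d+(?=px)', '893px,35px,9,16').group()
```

The lookaround is zero-width — it requires the adjacent text to match without consuming it, so the asserted text isn't part of the match.
Unlike `match`, `search` isn't anchored — it looks for the pattern anywhere in the string.
The match spans [0:3] → '893'.

'893'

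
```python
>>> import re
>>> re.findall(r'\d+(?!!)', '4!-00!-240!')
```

The negative lookahead/lookbehind blocks any match where the forbidden context is present.
`findall` yields the raw match text (2 of them) because the pattern has no groups.

['0', '24']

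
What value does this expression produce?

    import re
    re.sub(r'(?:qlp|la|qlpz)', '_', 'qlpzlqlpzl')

Alternation isn't longest-match — the leftmost alternative that fits at this position is chosen.
`sub` substitutes '_' at each match site.

'_zl_zl'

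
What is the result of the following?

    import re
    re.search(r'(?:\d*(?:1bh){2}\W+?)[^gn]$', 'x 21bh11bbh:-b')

None

This matches zero or more of a digit, then the literal '1bh' repeated 2 times, then one or more of a non-word character (lazy) (non-capturing group); then any character except [gn]; then anchored at the end.
Here the pattern never matches, so the call returns None.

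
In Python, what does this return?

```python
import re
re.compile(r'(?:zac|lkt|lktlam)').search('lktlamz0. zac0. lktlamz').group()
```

The regex engine tests alternatives in the order written; an earlier branch that matches wins even if a later one would match more.
The match spans [0:3] → 'lkt'.

'lkt'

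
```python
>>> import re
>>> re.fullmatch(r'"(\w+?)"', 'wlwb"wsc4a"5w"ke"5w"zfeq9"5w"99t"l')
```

`fullmatch` succeeds only if the pattern covers the string from start to end.
Here there's no way to consume every character, so the call returns None.

None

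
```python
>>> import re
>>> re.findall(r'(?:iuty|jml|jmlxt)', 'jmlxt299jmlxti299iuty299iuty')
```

Alternation tries branches left to right and keeps the first one that lets the overall match succeed at that position.
Scanning left to right: at [0:3] → 'jml'; at [8:11] → 'jml'; at [17:21] → 'iuty'; at [24:28] → 'iuty'.
No capturing groups, so `findall` returns the 4 full match strings.

['jml', 'jml', 'iuty', 'iuty']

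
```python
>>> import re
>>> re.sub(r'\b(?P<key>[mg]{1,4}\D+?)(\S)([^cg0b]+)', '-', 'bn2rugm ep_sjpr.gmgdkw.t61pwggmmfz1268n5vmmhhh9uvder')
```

'bn2rugm ep_sjpr.-ggmmfz1268n5vmmhhh9uvder'

Every occurrence is swapped for '-'.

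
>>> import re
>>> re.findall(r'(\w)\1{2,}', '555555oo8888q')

The backreference `\1` re-matches whatever the first group consumed, character for character.
One capturing group, so `findall` returns just the captured substring from each match — 2 in all.

['5', '8']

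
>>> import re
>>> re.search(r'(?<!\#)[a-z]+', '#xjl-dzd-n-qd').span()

A negative assertion filters positions out without eating any characters.
The match spans [2:4] → 'jl'.

(2, 4)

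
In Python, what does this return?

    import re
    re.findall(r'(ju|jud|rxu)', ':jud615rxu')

Alternation isn't longest-match — the leftmost alternative that fits at this position is chosen.
`findall` collects group 1 from each match (2 total).

['ju', 'rxu']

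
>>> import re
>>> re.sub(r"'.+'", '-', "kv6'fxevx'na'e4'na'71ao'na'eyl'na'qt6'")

Each match is replaced by '-'.

'kv6-'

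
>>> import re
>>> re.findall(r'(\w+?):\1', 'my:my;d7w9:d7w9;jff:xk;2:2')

The backreference `\1` re-matches whatever the first group consumed, character for character.
Scanning left to right: at [0:5] match 'my:my', group 1 = 'my'; at [6:15] match 'd7w9:d7w9', group 1 = 'd7w9'; at [23:26] match '2:2', group 1 = '2'.
One capturing group, so `findall` returns just the captured substring from each match — 3 in all.

['my', 'd7w9', '2']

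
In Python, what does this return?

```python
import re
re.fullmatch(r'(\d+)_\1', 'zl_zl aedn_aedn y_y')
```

None

After group 1 captures some text, `\1` only succeeds where that same text appears again.
`fullmatch` succeeds only if the pattern covers the string from start to end.
Here the pattern can't cover the whole string, so the call returns None.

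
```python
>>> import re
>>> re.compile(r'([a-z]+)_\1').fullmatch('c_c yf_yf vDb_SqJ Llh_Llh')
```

`fullmatch` succeeds only if the pattern covers the string from start to end.
Here the pattern can't cover the whole string, so the call returns None.

None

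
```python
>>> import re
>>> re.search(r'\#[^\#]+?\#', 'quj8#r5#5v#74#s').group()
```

'#r5#'

Unlike `match`, `search` isn't anchored — it looks for the pattern anywhere in the string.
The match spans [4:8] → '#r5#'.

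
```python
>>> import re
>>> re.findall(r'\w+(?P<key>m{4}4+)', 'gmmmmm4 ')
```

This matches one or more of a word character; then exactly 4 of the literal 'm', then one or more of the literal '4' (captured as 'key').
Matches: at [0:7] match 'gmmmmm4', group 1 = 'mmmm4'.
`findall` collects group 1 from the one match (1 total).

['mmmm4']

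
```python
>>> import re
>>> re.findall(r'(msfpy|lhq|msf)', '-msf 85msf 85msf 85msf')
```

['msf', 'msf', 'msf', 'msf']

`findall` collects group 1 from each match (4 total).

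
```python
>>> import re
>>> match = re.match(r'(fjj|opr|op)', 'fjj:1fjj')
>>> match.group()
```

'fjj'

With `match`, the pattern is implicitly anchored at the beginning.
The match spans [0:3] → 'fjj'.
Captured: group 1 = 'fjj'.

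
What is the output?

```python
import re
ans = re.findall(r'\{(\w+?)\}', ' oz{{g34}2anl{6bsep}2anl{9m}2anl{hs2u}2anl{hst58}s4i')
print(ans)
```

['g34', '6bsep', '9m', 'hs2u', 'hst58']

One capturing group, so `findall` returns just the captured substring from each match — 5 in all.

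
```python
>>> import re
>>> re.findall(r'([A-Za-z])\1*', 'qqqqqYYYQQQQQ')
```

['q', 'Y', 'Q']

A backreference is literal: `\1` must see the identical characters the first group matched.
Walking the string: at [0:5] match 'qqqqq', group 1 = 'q'; at [5:8] match 'YYY', group 1 = 'Y'; at [8:13] match 'QQQQQ', group 1 = 'Q'.
With a single group, `findall` returns only what that group captured — 3 items.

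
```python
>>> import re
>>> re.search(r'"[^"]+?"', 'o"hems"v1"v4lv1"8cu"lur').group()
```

'"hems"'

`re.search` scans for the first position where the pattern succeeds.
The match spans [1:7] → '"hems"'.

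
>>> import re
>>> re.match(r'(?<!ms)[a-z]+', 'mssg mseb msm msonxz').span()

(0, 4)

`match` is anchored at position 0; if the pattern doesn't fit there, it returns None.
The match spans [0:4] → 'mssg'.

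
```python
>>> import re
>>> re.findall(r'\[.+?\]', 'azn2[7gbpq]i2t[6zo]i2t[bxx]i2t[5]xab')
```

['[7gbpq]', '[6zo]', '[bxx]', '[5]']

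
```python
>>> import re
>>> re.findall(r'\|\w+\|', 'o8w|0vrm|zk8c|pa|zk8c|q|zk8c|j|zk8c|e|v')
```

['|0vrm|', '|pa|', '|q|', '|j|', '|e|']

Scanning left to right: at [3:9] → '|0vrm|'; at [13:17] → '|pa|'; at [21:24] → '|q|'; at [28:31] → '|j|'; at [35:38] → '|e|'.
With no groups in the pattern, `findall` gives back each whole match — 5 here.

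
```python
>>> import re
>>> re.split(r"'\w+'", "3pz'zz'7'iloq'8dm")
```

Matches to split on: at [3:7] → "'zz'"; at [8:14] → "'iloq'".
Each match becomes a cut point; 3 segments remain.

['3pz', '7', '8dm']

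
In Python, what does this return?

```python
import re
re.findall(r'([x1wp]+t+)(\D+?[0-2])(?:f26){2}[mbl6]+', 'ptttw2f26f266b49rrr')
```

[('pttt', 'w2')]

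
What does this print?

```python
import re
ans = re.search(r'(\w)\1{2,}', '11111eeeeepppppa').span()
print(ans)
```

(0, 5)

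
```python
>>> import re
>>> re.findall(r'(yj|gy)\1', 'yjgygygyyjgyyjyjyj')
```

`\1` is not a pattern — it's the concrete string captured by group 1, re-applied verbatim.
With a single group, `findall` returns only what that group captured — 2 items.

['gy', 'yj']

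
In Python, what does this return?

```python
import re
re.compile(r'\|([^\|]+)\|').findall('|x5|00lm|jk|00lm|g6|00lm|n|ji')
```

Because there's exactly one group, `findall` drops the full match and keeps group 1 from each hit.

['x5', 'jk', 'g6', 'n']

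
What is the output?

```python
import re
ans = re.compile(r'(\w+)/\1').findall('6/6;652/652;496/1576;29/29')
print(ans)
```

`\1` has to match the exact text group 1 already captured.
With a single group, `findall` returns only what that group captured — 3 items.

['6', '652', '29']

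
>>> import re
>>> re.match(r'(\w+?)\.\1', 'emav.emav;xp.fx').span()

After group 1 captures some text, `\1` only succeeds where that same text appears again.
`re.match` won't scan ahead — the pattern has to work from the very first character.
The match spans [0:9] → 'emav.emav'.
Captured: group 1 = 'emav'.

(0, 9)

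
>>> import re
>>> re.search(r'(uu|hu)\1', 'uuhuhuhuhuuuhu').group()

'huhu'

After group 1 captures some text, `\1` only succeeds where that same text appears again.
`re.search` tries every starting position until one works.
The match spans [2:6] → 'huhu'.
Captured: group 1 = 'hu'.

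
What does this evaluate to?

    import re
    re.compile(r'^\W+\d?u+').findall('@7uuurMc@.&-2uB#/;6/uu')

['@7uuu']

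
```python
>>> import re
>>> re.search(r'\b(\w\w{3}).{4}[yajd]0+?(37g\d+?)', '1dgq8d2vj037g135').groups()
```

('1dgq', '37g1')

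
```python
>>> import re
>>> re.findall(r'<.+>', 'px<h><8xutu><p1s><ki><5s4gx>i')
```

['<h><8xutu><p1s><ki><5s4gx>']

No capturing groups, so `findall` returns the 1 full match string.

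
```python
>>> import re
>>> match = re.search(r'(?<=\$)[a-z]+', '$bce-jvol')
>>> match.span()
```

(1, 4)

The positive lookaround only admits positions where the adjacent text matches; those characters stay outside the span.
Unlike `match`, `search` isn't anchored — it looks for the pattern anywhere in the string.
The match spans [1:4] → 'bce'.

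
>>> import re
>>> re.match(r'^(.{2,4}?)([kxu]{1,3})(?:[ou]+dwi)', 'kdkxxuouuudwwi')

None

`match` is anchored at position 0; if the pattern doesn't fit there, it returns None.
Here position 0 doesn't satisfy it, so the call returns None.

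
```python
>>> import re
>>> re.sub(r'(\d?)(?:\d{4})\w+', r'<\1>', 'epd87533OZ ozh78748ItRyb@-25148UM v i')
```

This matches optionally a digit (captured); then exactly 4 of a digit (non-capturing group); then one or more of a word character.
Matches: at [3:10] → '87533OZ'; at [14:24] → '78748ItRyb'; at [26:33] → '25148UM'.
Each match is replaced using the text its own group 1 captured.

'epd<8> ozh<7>@-<2> v i'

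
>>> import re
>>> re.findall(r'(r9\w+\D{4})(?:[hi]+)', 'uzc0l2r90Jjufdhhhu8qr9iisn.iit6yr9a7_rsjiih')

This matches the literal 'r9', then one or more of a word character, then exactly 4 of a non-digit (captured); then one or more of one of [hi] (non-capturing group).
Matches: at [6:29] match 'r90Jjufdhhhu8qr9iisn.ii', group 1 = 'r90Jjufdhhhu8qr9iisn.i'; at [32:43] match 'r9a7_rsjiih', group 1 = 'r9a7_rsjii'.
`findall` collects group 1 from each match (2 total).

['r90Jjufdhhhu8qr9iisn.i', 'r9a7_rsjii']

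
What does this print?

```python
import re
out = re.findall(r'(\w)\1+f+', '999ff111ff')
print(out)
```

`\1` is not a pattern — it's the concrete string captured by group 1, re-applied verbatim.
One capturing group, so `findall` returns just the captured substring from each match — 2 in all.

['9', '1']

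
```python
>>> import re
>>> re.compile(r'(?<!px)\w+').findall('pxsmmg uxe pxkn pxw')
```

A negative assertion filters positions out without eating any characters.
Matches: at [0:6] → 'pxsmmg'; at [7:10] → 'uxe'; at [11:15] → 'pxkn'; at [16:19] → 'pxw'.
No capturing groups, so `findall` returns the 4 full match strings.

['pxsmmg', 'uxe', 'pxkn', 'pxw']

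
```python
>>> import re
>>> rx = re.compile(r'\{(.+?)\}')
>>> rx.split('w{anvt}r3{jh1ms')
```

Matches to split on: at [1:7] → '{anvt}'.
The group in the pattern means `split` returns the separators' captures alongside the pieces.

['w', 'anvt', 'r3{jh1ms']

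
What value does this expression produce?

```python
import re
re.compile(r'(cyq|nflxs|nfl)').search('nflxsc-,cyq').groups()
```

('nflxs',)

Alternation tries branches left to right and keeps the first one that lets the overall match succeed at that position.
`search` walks the string left to right and returns the first match it finds.
The match spans [0:5] → 'nflxs'.
Captured: group 1 = 'nflxs'.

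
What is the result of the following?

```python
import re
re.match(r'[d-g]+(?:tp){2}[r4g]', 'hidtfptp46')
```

`re.match` won't scan ahead — the pattern has to work from the very first character.
Here position 0 doesn't satisfy it, so the call returns None.

None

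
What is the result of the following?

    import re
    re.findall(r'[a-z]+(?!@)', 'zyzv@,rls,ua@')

['zyz', 'rls', 'u']

The negative lookahead/lookbehind blocks any match where the forbidden context is present.
Matches: at [0:3] → 'zyz'; at [6:9] → 'rls'; at [10:11] → 'u'.
With no groups in the pattern, `findall` gives back each whole match — 3 here.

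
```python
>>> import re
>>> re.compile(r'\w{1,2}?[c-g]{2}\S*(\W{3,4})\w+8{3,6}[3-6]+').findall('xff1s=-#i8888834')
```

['=-#']

The pattern matches 1 to 2 of a word character (lazy), then exactly 2 of a character in [c-g], then zero or more of a non-whitespace character; then 3 to 4 of a non-word character (captured); then one or more of a word character, then 3 to 6 of a literal '8', then one or more of a character in [3-6].
Scanning left to right: at [0:16] match 'xff1s=-#i8888834', group 1 = '=-#'.
`findall` collects group 1 from the one match (1 total).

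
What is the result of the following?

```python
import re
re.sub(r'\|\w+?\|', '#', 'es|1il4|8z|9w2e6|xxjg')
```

Matches: at [2:8] → '|1il4|'; at [10:17] → '|9w2e6|'.
Each match is replaced by '#'.

'es#8z#xxjg'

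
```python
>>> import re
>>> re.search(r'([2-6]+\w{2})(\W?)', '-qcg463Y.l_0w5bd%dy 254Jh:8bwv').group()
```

The match spans [4:9] → '463Y.'.

'463Y.'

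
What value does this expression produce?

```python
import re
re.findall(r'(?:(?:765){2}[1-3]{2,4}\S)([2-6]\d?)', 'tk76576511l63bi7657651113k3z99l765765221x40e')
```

['63', '3', '40']

Because there's exactly one group, `findall` drops the full match and keeps group 1 from each hit.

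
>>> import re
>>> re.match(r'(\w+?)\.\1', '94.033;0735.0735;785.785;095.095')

After group 1 captures some text, `\1` only succeeds where that same text appears again.
`match` is anchored at position 0; if the pattern doesn't fit there, it returns None.
Here the pattern fails at index 0, so the call returns None.

None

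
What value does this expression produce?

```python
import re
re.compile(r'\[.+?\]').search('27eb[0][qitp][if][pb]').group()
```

A non-greedy quantifier consumes as few characters as it can — just enough that the remainder of the pattern still matches from where it stops; whatever follows it matches normally.
`re.search` tries every starting position until one works.
The match spans [4:7] → '[0]'.

'[0]'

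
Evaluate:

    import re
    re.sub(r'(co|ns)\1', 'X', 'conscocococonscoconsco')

'consXXnsXnsco'

`\1` has to match the exact text group 1 already captured.
Matches: at [4:8] → 'coco'; at [8:12] → 'coco'; at [14:18] → 'coco'.
`sub` substitutes 'X' at each match site.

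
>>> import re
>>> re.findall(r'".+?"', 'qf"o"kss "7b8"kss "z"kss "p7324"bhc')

['"o"', '"7b8"', '"z"', '"p7324"']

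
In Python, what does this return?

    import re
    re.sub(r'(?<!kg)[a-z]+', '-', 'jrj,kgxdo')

`(?!…)`/`(?<!…)` only lets a position through if the neighbouring text does NOT match; no characters are consumed.
`sub` substitutes '-' at each match site.

'-,-'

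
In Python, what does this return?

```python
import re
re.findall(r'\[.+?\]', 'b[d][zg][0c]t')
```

['[d]', '[zg]', '[0c]']

A `+?`/`*?`/`{m,n}?` starts at its minimum and grows only as far as needed for what follows to match.
Matches: at [1:4] → '[d]'; at [4:8] → '[zg]'; at [8:12] → '[0c]'.
No capturing groups, so `findall` returns the 3 full match strings.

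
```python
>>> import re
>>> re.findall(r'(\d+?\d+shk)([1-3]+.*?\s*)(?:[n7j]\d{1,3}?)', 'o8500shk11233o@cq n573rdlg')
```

The `?` after the quantifier makes it lazy — it takes as little as possible before letting the rest of the pattern try.
2 groups means the one result is a tuple of 2 captured strings — 1 here.

[('8500shk', '11233o@cq ')]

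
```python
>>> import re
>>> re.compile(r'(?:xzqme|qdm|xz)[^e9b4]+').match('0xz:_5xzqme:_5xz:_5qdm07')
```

`match` is anchored at position 0; if the pattern doesn't fit there, it returns None.
Here the pattern fails at index 0, so the call returns None.

None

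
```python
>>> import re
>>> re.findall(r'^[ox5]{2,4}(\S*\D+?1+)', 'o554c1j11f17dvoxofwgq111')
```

['4c1j11f17dvoxofwgq111']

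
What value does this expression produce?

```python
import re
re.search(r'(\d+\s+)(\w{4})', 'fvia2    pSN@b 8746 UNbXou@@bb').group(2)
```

The pattern matches one or more of a digit, then one or more of whitespace (captured); then exactly 4 of a word character (captured).
`re.search` scans for the first position where the pattern succeeds.
The match spans [15:24] → '8746 UNbX'.
Captured: group 1 = '8746 ', group 2 = 'UNbX'.

'UNbX'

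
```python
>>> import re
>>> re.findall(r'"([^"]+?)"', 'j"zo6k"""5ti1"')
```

Because there's exactly one group, `findall` drops the full match and keeps group 1 from each hit.

['zo6k', '5ti1']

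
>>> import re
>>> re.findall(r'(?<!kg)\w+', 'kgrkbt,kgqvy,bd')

['kgrkbt', 'kgqvy', 'bd']

The negative lookahead/lookbehind blocks any match where the forbidden context is present.
`findall` yields the raw match text (3 of them) because the pattern has no groups.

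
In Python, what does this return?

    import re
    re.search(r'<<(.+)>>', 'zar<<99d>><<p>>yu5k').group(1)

The match spans [3:15] → '<<99d>><<p>>'.
Captured: group 1 = '99d>><<p'.

'99d>><<p'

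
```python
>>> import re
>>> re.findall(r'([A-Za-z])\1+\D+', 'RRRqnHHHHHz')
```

`\1` has to match the exact text group 1 already captured.
One capturing group, so `findall` returns just the captured substring from the one match — 1 in all.

['R']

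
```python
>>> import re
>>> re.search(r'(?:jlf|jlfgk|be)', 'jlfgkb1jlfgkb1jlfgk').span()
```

Alternation tries branches left to right and keeps the first one that lets the overall match succeed at that position.
The match spans [0:3] → 'jlf'.

(0, 3)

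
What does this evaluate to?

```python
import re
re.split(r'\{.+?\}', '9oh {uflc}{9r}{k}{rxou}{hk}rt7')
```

['9oh ', '', '', '', '', 'rt7']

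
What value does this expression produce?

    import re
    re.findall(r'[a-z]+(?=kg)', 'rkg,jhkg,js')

['r', 'jh']

Lookahead/lookbehind check context without consuming it, so the matched span excludes the asserted characters.
Since nothing is captured, `findall` lists the 2 matched substrings directly.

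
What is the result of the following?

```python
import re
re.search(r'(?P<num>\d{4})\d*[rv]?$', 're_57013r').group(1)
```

'5701'

The match spans [3:9] → '57013r'.
Captured: group 1 = '5701'.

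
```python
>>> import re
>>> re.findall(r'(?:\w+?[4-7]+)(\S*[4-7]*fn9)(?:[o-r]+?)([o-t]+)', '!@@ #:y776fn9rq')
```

[('fn9', 'q')]

Pattern: one or more of a word character (lazy), then one or more of a character in [4-7] (non-capturing group); then zero or more of a non-whitespace character, then zero or more of a character in [4-7], then the literal 'fn9' (captured); then one or more of a character in [o-r] (lazy) (non-capturing group); then one or more of a character in [o-t] (captured).
Scanning left to right: at [6:15] match 'y776fn9rq', groups = ('fn9', 'q').
`findall` packs the 2 group values into a tuple for every match.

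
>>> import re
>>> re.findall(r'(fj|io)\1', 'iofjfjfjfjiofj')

After group 1 captures some text, `\1` only succeeds where that same text appears again.
Scanning left to right: at [2:6] match 'fjfj', group 1 = 'fj'; at [6:10] match 'fjfj', group 1 = 'fj'.
`findall` collects group 1 from each match (2 total).

['fj', 'fj']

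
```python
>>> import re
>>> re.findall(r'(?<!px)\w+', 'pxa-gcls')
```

['pxa', 'gcls']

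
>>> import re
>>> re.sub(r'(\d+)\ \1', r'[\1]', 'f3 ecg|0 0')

A backreference is literal: `\1` must see the identical characters the first group matched.
Matches: at [7:10] → '0 0'.
The replacement refers to a captured group, so each match is rewritten using its own captured text.

'f3 ecg|[0]'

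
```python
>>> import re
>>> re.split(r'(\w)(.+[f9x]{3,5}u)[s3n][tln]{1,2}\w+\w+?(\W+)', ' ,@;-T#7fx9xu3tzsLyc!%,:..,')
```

This matches a word character (captured); then one or more of any character, then 3 to 5 of one of [f9x], then a literal 'u' (captured); then one of [s3n], then 1 to 2 of one of [tln]; then one or more of a word character; then one or more of a word character (lazy); then one or more of a non-word character (captured).
With a capturing group present, the delimiter's captured portion is kept in the result list.

[' ,@;-', 'T', '#7fx9xu', '!%,:..,', '']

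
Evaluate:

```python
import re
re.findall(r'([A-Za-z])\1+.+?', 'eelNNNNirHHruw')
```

`\1` is not a pattern — it's the concrete string captured by group 1, re-applied verbatim.
Scanning left to right: at [0:3] match 'eel', group 1 = 'e'; at [3:8] match 'NNNNi', group 1 = 'N'; at [9:12] match 'HHr', group 1 = 'H'.
With a single group, `findall` returns only what that group captured — 3 items.

['e', 'N', 'H']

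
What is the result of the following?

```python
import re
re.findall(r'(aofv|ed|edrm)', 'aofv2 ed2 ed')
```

['aofv', 'ed', 'ed']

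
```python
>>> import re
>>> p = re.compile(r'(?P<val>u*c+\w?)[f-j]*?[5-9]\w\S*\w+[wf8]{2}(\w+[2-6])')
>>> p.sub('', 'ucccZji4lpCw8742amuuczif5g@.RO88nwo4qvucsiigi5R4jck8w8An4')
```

'ucccZji4lpCw8742am'

The pattern matches zero or more of the literal 'u', then one or more of a literal 'c', then optionally a word character (captured as 'val'); then zero or more of a character in [f-j] (lazy), then a character in [5-9], then a word character; then zero or more of a non-whitespace character; then one or more of a word character, then exactly 2 of one of [wf8]; then one or more of a word character, then a character in [2-6] (captured).
Matches: at [18:57] → 'uuczif5g@.RO88nwo4qvucsiigi5R4jck8w8An4'.
Each match is replaced by ''.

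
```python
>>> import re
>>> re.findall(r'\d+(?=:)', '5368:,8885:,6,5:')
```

['5368', '8885', '5']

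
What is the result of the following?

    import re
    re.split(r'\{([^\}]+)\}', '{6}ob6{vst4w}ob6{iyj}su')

Matches to split on: at [0:3] → '{6}'; at [6:13] → '{vst4w}'; at [16:21] → '{iyj}'.
`re.split` interleaves the captured-group text with the surrounding fragments.

['', '6', 'ob6', 'vst4w', 'ob6', 'iyj', 'su']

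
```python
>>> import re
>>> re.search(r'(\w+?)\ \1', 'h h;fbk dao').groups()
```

The backreference `\1` re-matches whatever the first group consumed, character for character.
Unlike `match`, `search` isn't anchored — it looks for the pattern anywhere in the string.
The match spans [0:3] → 'h h'.
Captured: group 1 = 'h'.

('h',)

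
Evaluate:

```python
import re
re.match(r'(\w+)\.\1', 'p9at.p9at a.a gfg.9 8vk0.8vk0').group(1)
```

'p9at'

The match spans [0:9] → 'p9at.p9at'.
Captured: group 1 = 'p9at'.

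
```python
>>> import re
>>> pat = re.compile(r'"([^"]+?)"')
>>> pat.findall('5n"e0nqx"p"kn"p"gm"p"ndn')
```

One capturing group, so `findall` returns just the captured substring from each match — 3 in all.

['e0nqx', 'kn', 'gm']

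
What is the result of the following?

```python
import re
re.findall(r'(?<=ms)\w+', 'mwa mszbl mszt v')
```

Lookahead/lookbehind check context without consuming it, so the matched span excludes the asserted characters.
Walking the string: at [6:9] → 'zbl'; at [12:14] → 'zt'.
Since nothing is captured, `findall` lists the 2 matched substrings directly.

['zbl', 'zt']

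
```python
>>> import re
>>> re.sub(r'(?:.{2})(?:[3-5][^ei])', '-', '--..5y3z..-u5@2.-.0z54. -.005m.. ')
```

'---3z..-2.-.-. -.-.. '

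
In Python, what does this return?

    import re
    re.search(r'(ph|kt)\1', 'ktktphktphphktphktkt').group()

`\1` has to match the exact text group 1 already captured.
`re.search` scans for the first position where the pattern succeeds.
The match spans [0:4] → 'ktkt'.
Captured: group 1 = 'kt'.

'ktkt'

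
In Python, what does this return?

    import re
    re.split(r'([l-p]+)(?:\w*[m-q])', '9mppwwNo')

['9', 'mpp', '']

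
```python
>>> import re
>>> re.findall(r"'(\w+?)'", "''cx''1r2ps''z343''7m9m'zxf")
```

['cx', '1r2ps', 'z343', '7m9m']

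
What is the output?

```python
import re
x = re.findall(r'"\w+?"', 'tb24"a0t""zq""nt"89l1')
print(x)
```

`findall` yields the raw match text (3 of them) because the pattern has no groups.

['"a0t"', '"zq"', '"nt"']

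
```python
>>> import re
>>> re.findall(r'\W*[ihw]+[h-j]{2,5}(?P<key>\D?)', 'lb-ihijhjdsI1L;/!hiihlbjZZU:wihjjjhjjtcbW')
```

['d', 'l', 'j']

Pattern: zero or more of a non-word character, then one or more of one of [ihw]; then 2 to 5 of a character in [h-j]; then optionally a non-digit (captured as 'key').
One capturing group, so `findall` returns just the captured substring from each match — 3 in all.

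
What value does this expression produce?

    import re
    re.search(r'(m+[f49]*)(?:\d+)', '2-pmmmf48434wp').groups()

Pattern: one or more of the literal 'm', then zero or more of one of [f49] (captured); then one or more of a digit (non-capturing group).
`search` walks the string left to right and returns the first match it finds.
The match spans [3:12] → 'mmmf48434'.
Captured: group 1 = 'mmmf4'.

('mmmf4',)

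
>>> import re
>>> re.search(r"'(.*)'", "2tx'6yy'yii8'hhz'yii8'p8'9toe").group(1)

"6yy'yii8'hhz'yii8'p8"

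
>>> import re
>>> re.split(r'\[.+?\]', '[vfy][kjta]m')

A `+?`/`*?`/`{m,n}?` starts at its minimum and grows only as far as needed for what follows to match.
`split` removes every match and returns the 3 fragments in between.

['', '', 'm']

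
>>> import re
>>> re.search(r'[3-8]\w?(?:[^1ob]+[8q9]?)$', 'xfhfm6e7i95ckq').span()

Pattern: a character in [3-8], then optionally a word character; then one or more of any character except [1ob], then optionally one of [8q9] (non-capturing group); then anchored at the end.
`search` walks the string left to right and returns the first match it finds.
The match spans [5:14] → '6e7i95ckq'.

(5, 14)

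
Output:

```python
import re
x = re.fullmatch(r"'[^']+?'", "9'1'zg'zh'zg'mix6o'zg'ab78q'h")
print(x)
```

None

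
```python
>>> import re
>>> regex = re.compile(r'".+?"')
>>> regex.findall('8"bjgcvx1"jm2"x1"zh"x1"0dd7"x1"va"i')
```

A `+?`/`*?`/`{m,n}?` starts at its minimum and grows only as far as needed for what follows to match.
Scanning left to right: at [1:10] → '"bjgcvx1"'; at [13:17] → '"x1"'; at [19:23] → '"x1"'; at [27:31] → '"x1"'.
`findall` yields the raw match text (4 of them) because the pattern has no groups.

['"bjgcvx1"', '"x1"', '"x1"', '"x1"']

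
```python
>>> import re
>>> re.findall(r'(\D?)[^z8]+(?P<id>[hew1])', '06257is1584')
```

This matches optionally a non-digit (captured); then one or more of any character except [z8]; then one of [hew1] (captured as 'id').
Matches: at [0:8] match '06257is1', groups = ('', '1').
With 2 capturing groups, `findall` returns a 2-tuple per match.

[('', '1')]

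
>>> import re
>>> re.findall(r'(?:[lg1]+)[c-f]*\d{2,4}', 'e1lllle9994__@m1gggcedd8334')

No capturing groups, so `findall` returns the 2 full match strings.

['1lllle9994', '1gggcedd8334']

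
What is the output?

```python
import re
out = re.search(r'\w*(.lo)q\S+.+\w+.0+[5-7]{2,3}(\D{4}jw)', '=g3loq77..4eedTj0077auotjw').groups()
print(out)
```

('3lo', 'auotjw')

The match spans [1:26] → 'g3loq77..4eedTj0077auotjw'.
Captured: group 1 = '3lo', group 2 = 'auotjw'.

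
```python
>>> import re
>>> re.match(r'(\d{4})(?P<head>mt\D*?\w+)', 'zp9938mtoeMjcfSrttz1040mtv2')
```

None

`match` is anchored at position 0; if the pattern doesn't fit there, it returns None.
Here the string doesn't start with a match, so the call returns None.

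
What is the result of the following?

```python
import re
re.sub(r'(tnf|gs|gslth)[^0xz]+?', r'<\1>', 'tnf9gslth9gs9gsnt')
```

Alternation tries branches left to right and keeps the first one that lets the overall match succeed at that position.
Matches: at [0:4] → 'tnf9'; at [4:7] → 'gsl'; at [10:13] → 'gs9'; at [13:16] → 'gsn'.
`\1` in the replacement pulls in group 1's text for each match.

'<tnf><gs>th9<gs><gs>t'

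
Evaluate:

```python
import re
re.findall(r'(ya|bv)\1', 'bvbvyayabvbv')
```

['bv', 'ya', 'bv']

The backreference `\1` re-matches whatever the first group consumed, character for character.
Walking the string: at [0:4] match 'bvbv', group 1 = 'bv'; at [4:8] match 'yaya', group 1 = 'ya'; at [8:12] match 'bvbv', group 1 = 'bv'.
Because there's exactly one group, `findall` drops the full match and keeps group 1 from each hit.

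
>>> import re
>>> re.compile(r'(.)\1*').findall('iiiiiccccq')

['i', 'c', 'q']

`\1` is not a pattern — it's the concrete string captured by group 1, re-applied verbatim.
Matches: at [0:5] match 'iiiii', group 1 = 'i'; at [5:9] match 'cccc', group 1 = 'c'; at [9:10] match 'q', group 1 = 'q'.
`findall` collects group 1 from each match (3 total).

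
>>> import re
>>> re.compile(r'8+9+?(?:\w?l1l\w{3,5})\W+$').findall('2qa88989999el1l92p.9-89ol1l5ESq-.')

The pattern matches one or more of a literal '8', then one or more of the literal '9' (lazy); then optionally a word character, then the literal 'l1l', then 3 to 5 of a word character (non-capturing group); then one or more of a non-word character; then anchored at the end.
Scanning left to right: at [21:33] → '89ol1l5ESq-.'.
With no groups in the pattern, `findall` gives back each whole match — 1 here.

['89ol1l5ESq-.']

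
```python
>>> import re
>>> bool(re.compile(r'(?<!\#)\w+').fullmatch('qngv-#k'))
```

False

`re.fullmatch` is like wrapping the pattern in `^…$` (in single-line mode).
Here the string isn't matched end-to-end, so the call returns None, and `bool(None)` is False.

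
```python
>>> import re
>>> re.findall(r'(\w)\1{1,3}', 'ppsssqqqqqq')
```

['p', 's', 'q', 'q']

`\1` is not a pattern — it's the concrete string captured by group 1, re-applied verbatim.
Scanning left to right: at [0:2] match 'pp', group 1 = 'p'; at [2:5] match 'sss', group 1 = 's'; at [5:9] match 'qqqq', group 1 = 'q'; at [9:11] match 'qq', group 1 = 'q'.
With a single group, `findall` returns only what that group captured — 4 items.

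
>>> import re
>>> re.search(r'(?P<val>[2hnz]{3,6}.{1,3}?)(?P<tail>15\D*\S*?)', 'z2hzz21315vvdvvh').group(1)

'z2hzz213'

The match spans [0:16] → 'z2hzz21315vvdvvh'.
Captured: group 1 = 'z2hzz213', group 2 = '15vvdvvh'.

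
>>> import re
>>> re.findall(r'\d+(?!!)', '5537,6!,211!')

['5537', '21']

Because the assertion is negative and zero-width, positions next to the forbidden text are skipped.
With no groups in the pattern, `findall` gives back each whole match — 2 here.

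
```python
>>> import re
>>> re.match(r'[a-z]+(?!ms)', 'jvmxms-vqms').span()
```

(0, 6)

`re.match` only tries the pattern at the start of the string.
The match spans [0:6] → 'jvmxms'.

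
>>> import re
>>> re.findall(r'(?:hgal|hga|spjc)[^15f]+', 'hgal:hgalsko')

['hgal:hgalsko']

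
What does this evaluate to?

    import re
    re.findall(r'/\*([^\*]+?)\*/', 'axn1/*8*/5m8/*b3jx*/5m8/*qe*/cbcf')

Matches: at [4:9] match '/*8*/', group 1 = '8'; at [12:20] match '/*b3jx*/', group 1 = 'b3jx'; at [23:29] match '/*qe*/', group 1 = 'qe'.
With a single group, `findall` returns only what that group captured — 3 items.

['8', 'b3jx', 'qe']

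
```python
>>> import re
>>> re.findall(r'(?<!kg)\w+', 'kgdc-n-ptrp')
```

['kgdc', 'n', 'ptrp']

`(?!…)`/`(?<!…)` only lets a position through if the neighbouring text does NOT match; no characters are consumed.
`findall` yields the raw match text (3 of them) because the pattern has no groups.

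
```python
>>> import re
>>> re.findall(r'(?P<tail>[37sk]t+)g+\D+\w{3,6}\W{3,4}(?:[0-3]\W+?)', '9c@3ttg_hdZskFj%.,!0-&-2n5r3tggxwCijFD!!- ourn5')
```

This matches one of [37sk], then one or more of the literal 't' (captured as 'tail'); then one or more of a literal 'g'; then one or more of a non-digit, then 3 to 6 of a word character, then 3 to 4 of a non-word character; then a character in [0-3], then one or more of a non-word character (lazy) (non-capturing group).
One capturing group, so `findall` returns just the captured substring from the one match — 1 in all.

['3tt']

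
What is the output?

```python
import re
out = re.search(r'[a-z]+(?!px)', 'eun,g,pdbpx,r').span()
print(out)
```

(0, 3)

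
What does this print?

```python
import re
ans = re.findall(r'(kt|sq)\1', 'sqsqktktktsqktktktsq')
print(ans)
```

`\1` is not a pattern — it's the concrete string captured by group 1, re-applied verbatim.
Scanning left to right: at [0:4] match 'sqsq', group 1 = 'sq'; at [4:8] match 'ktkt', group 1 = 'kt'; at [12:16] match 'ktkt', group 1 = 'kt'.
With a single group, `findall` returns only what that group captured — 3 items.

['sq', 'kt', 'kt']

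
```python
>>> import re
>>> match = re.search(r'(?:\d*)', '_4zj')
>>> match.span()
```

The pattern matches zero or more of a digit (non-capturing group).
`re.search` tries every starting position until one works.
The match spans [0:0] → ''.

(0, 0)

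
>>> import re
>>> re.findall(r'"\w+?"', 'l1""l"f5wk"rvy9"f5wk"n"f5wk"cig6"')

['"l"', '"rvy9"', '"n"', '"cig6"']

Since nothing is captured, `findall` lists the 4 matched substrings directly.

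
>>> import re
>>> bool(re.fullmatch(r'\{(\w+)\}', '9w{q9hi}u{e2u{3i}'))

False

`re.fullmatch` requires the pattern to consume the entire string.
Here there's no way to consume every character, so the call returns None, and `bool(None)` is False.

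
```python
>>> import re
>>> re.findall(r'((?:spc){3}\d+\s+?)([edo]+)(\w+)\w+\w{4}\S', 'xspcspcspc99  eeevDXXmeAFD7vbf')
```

[('spcspcspc99  ', 'eee', 'vDXXmeA')]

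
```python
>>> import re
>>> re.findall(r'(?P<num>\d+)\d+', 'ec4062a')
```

Because there's exactly one group, `findall` drops the full match and keeps group 1 from the one hit.

['406']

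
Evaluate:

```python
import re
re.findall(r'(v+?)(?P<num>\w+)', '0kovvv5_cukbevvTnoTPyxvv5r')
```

[('v', 'vv5_cukbevvTnoTPyxvv5r')]

Pattern: one or more of a literal 'v' (lazy) (captured); then one or more of a word character (captured as 'num').
Lazy quantifiers expand one character at a time until the remainder of the pattern can match.
Matches: at [3:26] match 'vvv5_cukbevvTnoTPyxvv5r', groups = ('v', 'vv5_cukbevvTnoTPyxvv5r').
2 groups means the one result is a tuple of 2 captured strings — 1 here.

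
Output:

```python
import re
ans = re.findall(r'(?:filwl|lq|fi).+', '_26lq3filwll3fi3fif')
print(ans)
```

Walking the string: at [3:19] → 'lq3filwll3fi3fif'.
With no groups in the pattern, `findall` gives back each whole match — 1 here.

['lq3filwll3fi3fif']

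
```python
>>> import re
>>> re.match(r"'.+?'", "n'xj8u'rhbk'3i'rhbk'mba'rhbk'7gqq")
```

None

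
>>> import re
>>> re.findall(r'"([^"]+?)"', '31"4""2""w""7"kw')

['4', '2', 'w', '7']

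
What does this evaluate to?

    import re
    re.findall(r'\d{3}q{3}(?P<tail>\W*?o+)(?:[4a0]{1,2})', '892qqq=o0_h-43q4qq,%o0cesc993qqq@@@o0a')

The pattern matches exactly 3 of a digit, then exactly 3 of the literal 'q'; then zero or more of a non-word character (lazy), then one or more of the literal 'o' (captured as 'tail'); then 1 to 2 of one of [4a0] (non-capturing group).
Scanning left to right: at [0:9] match '892qqq=o0', group 1 = '=o'; at [26:38] match '993qqq@@@o0a', group 1 = '@@@o'.
One capturing group, so `findall` returns just the captured substring from each match — 2 in all.

['=o', '@@@o']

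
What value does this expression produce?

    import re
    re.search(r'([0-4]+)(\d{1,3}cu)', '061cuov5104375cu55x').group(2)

'61cu'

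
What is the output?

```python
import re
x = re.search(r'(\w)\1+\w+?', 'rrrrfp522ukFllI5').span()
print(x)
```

(0, 5)

The backreference `\1` re-matches whatever the first group consumed, character for character.
`re.search` scans for the first position where the pattern succeeds.
The match spans [0:5] → 'rrrrf'.
Captured: group 1 = 'r'.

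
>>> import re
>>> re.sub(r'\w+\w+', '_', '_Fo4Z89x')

Pattern: one or more of a word character; then one or more of a word character.
Matches: at [0:8] → '_Fo4Z89x'.
Each match is replaced by '_'.

'_'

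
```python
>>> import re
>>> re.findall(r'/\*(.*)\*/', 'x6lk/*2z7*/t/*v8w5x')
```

`findall` collects group 1 from the one match (1 total).

['2z7']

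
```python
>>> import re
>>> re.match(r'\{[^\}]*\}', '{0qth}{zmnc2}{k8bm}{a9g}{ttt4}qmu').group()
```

`re.match` only tries the pattern at the start of the string.
The match spans [0:6] → '{0qth}'.

'{0qth}'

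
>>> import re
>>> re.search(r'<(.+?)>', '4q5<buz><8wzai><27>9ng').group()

A non-greedy quantifier consumes as few characters as it can — just enough that the remainder of the pattern still matches from where it stops; whatever follows it matches normally.
The match spans [3:8] → '<buz>'.

'<buz>'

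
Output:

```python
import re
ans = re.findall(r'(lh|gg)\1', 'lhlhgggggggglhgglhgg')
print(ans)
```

The backreference `\1` re-matches whatever the first group consumed, character for character.
Matches: at [0:4] match 'lhlh', group 1 = 'lh'; at [4:8] match 'gggg', group 1 = 'gg'; at [8:12] match 'gggg', group 1 = 'gg'.
Because there's exactly one group, `findall` drops the full match and keeps group 1 from each hit.

['lh', 'gg', 'gg']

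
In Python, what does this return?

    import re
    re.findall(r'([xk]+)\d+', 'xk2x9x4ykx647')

Pattern: one or more of one of [xk] (captured); then one or more of a digit.
Because there's exactly one group, `findall` drops the full match and keeps group 1 from each hit.

['xk', 'x', 'x', 'kx']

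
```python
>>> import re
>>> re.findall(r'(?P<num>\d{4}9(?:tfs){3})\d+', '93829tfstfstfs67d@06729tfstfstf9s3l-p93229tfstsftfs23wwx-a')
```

The pattern matches exactly 4 of a digit, then a literal '9', then the literal 'tfs' repeated 3 times (captured as 'num'); then one or more of a digit.
Matches: at [0:16] match '93829tfstfstfs67', group 1 = '93829tfstfstfs'.
One capturing group, so `findall` returns just the captured substring from the one match — 1 in all.

['93829tfstfstfs']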